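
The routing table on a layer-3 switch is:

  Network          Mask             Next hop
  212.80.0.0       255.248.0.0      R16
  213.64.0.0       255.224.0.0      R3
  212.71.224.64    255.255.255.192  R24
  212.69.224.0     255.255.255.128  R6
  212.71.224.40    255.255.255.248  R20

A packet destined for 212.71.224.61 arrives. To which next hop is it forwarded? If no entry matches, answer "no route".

no route

No entry's prefix contains 212.71.224.61; there is no default route.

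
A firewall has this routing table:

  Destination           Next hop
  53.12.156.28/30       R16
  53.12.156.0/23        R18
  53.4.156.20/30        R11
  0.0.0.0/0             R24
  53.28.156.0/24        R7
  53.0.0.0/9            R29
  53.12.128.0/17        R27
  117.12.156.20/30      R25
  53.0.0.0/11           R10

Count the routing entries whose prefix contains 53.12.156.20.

5

Prefixes containing 53.12.156.20:
  0.0.0.0/0 (default, matches everything)
  53.0.0.0/9 (53.0.0.0 - 53.127.255.255)
  53.0.0.0/11 (53.0.0.0 - 53.31.255.255)
  53.12.128.0/17 (53.12.128.0 - 53.12.255.255)
  53.12.156.0/23 (53.12.156.0 - 53.12.157.255)
Total matching entries: 5.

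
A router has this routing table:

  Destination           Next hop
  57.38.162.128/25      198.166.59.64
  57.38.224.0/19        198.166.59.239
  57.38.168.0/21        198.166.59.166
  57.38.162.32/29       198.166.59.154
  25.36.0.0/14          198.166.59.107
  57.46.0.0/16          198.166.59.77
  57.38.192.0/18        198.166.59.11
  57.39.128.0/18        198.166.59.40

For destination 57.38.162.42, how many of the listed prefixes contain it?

0

No listed prefix contains 57.38.162.42.
Total matching entries: 0.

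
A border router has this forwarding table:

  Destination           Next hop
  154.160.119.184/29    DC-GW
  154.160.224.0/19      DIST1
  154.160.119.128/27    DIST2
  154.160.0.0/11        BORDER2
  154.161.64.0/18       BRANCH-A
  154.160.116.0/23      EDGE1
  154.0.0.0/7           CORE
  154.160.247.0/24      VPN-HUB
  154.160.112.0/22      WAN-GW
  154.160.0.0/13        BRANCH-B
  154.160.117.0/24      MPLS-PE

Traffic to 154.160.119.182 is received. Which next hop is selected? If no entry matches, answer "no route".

BRANCH-B

Routes whose prefix contains 154.160.119.182:
  154.0.0.0/7 (154.0.0.0 - 155.255.255.255) -> CORE
  154.160.0.0/11 (154.160.0.0 - 154.191.255.255) -> BORDER2
  154.160.0.0/13 (154.160.0.0 - 154.167.255.255) -> BRANCH-B
More-specific entries that do NOT match:
  154.160.119.184/29 (154.160.119.184 - 154.160.119.191) does not contain 154.160.119.182
  154.160.119.128/27 (154.160.119.128 - 154.160.119.159) does not contain 154.160.119.182
  154.160.247.0/24 (154.160.247.0 - 154.160.247.255) does not contain 154.160.119.182
  154.160.117.0/24 (154.160.117.0 - 154.160.117.255) does not contain 154.160.119.182
  154.160.116.0/23 (154.160.116.0 - 154.160.117.255) does not contain 154.160.119.182
  154.160.112.0/22 (154.160.112.0 - 154.160.115.255) does not contain 154.160.119.182
  154.160.224.0/19 (154.160.224.0 - 154.160.255.255) does not contain 154.160.119.182
  154.161.64.0/18 (154.161.64.0 - 154.161.127.255) does not contain 154.160.119.182
Longest matching prefix is /13 -> next hop BRANCH-B.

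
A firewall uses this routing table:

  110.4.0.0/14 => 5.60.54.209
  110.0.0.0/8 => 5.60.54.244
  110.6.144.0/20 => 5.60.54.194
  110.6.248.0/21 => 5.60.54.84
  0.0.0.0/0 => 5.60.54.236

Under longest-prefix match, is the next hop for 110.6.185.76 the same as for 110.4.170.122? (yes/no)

110.6.185.76: longest match 110.4.0.0/14 -> 5.60.54.209
110.4.170.122: longest match 110.4.0.0/14 -> 5.60.54.209

yes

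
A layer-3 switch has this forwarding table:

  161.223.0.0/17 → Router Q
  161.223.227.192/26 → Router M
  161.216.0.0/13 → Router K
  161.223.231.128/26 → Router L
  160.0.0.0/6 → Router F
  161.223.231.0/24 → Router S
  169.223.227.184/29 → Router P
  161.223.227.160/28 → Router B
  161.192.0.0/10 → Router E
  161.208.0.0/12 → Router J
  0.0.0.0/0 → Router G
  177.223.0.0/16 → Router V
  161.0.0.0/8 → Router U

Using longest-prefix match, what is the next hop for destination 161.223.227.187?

Routes whose prefix contains 161.223.227.187:
  0.0.0.0/0 (default, matches everything) -> Router G
  160.0.0.0/6 (160.0.0.0 - 163.255.255.255) -> Router F
  161.0.0.0/8 (161.0.0.0 - 161.255.255.255) -> Router U
  161.192.0.0/10 (161.192.0.0 - 161.255.255.255) -> Router E
  161.208.0.0/12 (161.208.0.0 - 161.223.255.255) -> Router J
  161.216.0.0/13 (161.216.0.0 - 161.223.255.255) -> Router K
More-specific entries that do NOT match:
  169.223.227.184/29 (169.223.227.184 - 169.223.227.191) does not contain 161.223.227.187
  161.223.227.160/28 (161.223.227.160 - 161.223.227.175) does not contain 161.223.227.187
  161.223.227.192/26 (161.223.227.192 - 161.223.227.255) does not contain 161.223.227.187
  161.223.231.128/26 (161.223.231.128 - 161.223.231.191) does not contain 161.223.227.187
  161.223.231.0/24 (161.223.231.0 - 161.223.231.255) does not contain 161.223.227.187
  161.223.0.0/17 (161.223.0.0 - 161.223.127.255) does not contain 161.223.227.187
  177.223.0.0/16 (177.223.0.0 - 177.223.255.255) does not contain 161.223.227.187
Longest matching prefix is /13 -> next hop Router K.

Router K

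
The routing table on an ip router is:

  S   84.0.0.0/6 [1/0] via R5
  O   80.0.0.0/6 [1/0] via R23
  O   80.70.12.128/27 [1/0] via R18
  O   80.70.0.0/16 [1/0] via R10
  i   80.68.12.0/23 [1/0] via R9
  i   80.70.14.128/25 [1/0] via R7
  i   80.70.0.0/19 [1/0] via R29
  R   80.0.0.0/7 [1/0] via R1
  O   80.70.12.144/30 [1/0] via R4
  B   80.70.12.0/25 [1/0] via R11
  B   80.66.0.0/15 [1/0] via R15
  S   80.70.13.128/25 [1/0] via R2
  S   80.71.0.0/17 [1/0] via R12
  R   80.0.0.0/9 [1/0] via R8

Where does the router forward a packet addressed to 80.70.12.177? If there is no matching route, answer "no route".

Routes whose prefix contains 80.70.12.177:
  80.0.0.0/6 (80.0.0.0 - 83.255.255.255) -> R23
  80.0.0.0/7 (80.0.0.0 - 81.255.255.255) -> R1
  80.0.0.0/9 (80.0.0.0 - 80.127.255.255) -> R8
  80.70.0.0/16 (80.70.0.0 - 80.70.255.255) -> R10
  80.70.0.0/19 (80.70.0.0 - 80.70.31.255) -> R29
More-specific entries that do NOT match:
  80.70.12.144/30 (80.70.12.144 - 80.70.12.147) does not contain 80.70.12.177
  80.70.12.128/27 (80.70.12.128 - 80.70.12.159) does not contain 80.70.12.177
  80.70.14.128/25 (80.70.14.128 - 80.70.14.255) does not contain 80.70.12.177
  80.70.12.0/25 (80.70.12.0 - 80.70.12.127) does not contain 80.70.12.177
  80.70.13.128/25 (80.70.13.128 - 80.70.13.255) does not contain 80.70.12.177
  80.68.12.0/23 (80.68.12.0 - 80.68.13.255) does not contain 80.70.12.177
Longest matching prefix is /19 -> next hop R29.

R29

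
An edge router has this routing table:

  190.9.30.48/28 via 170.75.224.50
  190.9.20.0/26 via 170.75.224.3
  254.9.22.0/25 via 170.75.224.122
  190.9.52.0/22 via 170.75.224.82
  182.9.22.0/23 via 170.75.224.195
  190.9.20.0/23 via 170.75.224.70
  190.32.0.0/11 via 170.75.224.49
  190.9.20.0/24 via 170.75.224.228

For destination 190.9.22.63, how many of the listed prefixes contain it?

No listed prefix contains 190.9.22.63.
Total matching entries: 0.

0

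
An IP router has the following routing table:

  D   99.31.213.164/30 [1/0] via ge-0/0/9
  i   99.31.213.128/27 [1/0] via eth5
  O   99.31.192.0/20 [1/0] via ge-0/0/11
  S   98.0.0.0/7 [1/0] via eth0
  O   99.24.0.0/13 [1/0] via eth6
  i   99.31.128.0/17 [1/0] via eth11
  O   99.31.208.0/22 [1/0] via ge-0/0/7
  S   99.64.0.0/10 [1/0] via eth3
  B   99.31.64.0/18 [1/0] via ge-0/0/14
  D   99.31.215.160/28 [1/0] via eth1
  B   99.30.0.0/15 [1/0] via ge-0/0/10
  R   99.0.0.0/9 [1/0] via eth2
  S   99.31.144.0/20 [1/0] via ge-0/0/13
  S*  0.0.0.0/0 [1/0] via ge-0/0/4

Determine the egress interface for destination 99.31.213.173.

Routes whose prefix contains 99.31.213.173:
  0.0.0.0/0 (default, matches everything) -> ge-0/0/4
  98.0.0.0/7 (98.0.0.0 - 99.255.255.255) -> eth0
  99.0.0.0/9 (99.0.0.0 - 99.127.255.255) -> eth2
  99.24.0.0/13 (99.24.0.0 - 99.31.255.255) -> eth6
  99.30.0.0/15 (99.30.0.0 - 99.31.255.255) -> ge-0/0/10
  99.31.128.0/17 (99.31.128.0 - 99.31.255.255) -> eth11
More-specific entries that do NOT match:
  99.31.213.164/30 (99.31.213.164 - 99.31.213.167) does not contain 99.31.213.173
  99.31.215.160/28 (99.31.215.160 - 99.31.215.175) does not contain 99.31.213.173
  99.31.213.128/27 (99.31.213.128 - 99.31.213.159) does not contain 99.31.213.173
  99.31.208.0/22 (99.31.208.0 - 99.31.211.255) does not contain 99.31.213.173
  99.31.192.0/20 (99.31.192.0 - 99.31.207.255) does not contain 99.31.213.173
  99.31.144.0/20 (99.31.144.0 - 99.31.159.255) does not contain 99.31.213.173
  99.31.64.0/18 (99.31.64.0 - 99.31.127.255) does not contain 99.31.213.173
Longest matching prefix is /17 -> interface eth11.

eth11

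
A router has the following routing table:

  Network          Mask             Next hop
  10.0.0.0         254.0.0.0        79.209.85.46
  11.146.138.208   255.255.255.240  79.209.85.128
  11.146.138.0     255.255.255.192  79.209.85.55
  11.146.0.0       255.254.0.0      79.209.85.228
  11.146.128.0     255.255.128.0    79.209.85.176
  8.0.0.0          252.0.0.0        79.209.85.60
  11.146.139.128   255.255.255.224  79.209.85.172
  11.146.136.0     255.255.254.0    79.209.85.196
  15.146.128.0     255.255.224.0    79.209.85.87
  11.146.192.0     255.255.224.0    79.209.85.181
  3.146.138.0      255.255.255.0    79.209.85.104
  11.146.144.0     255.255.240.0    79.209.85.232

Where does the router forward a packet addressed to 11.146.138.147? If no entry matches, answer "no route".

Routes whose prefix contains 11.146.138.147:
  8.0.0.0/6 (8.0.0.0 - 11.255.255.255) -> 79.209.85.60
  10.0.0.0/7 (10.0.0.0 - 11.255.255.255) -> 79.209.85.46
  11.146.0.0/15 (11.146.0.0 - 11.147.255.255) -> 79.209.85.228
  11.146.128.0/17 (11.146.128.0 - 11.146.255.255) -> 79.209.85.176
More-specific entries that do NOT match:
  11.146.138.208/28 (11.146.138.208 - 11.146.138.223) does not contain 11.146.138.147
  11.146.139.128/27 (11.146.139.128 - 11.146.139.159) does not contain 11.146.138.147
  11.146.138.0/26 (11.146.138.0 - 11.146.138.63) does not contain 11.146.138.147
  3.146.138.0/24 (3.146.138.0 - 3.146.138.255) does not contain 11.146.138.147
  11.146.136.0/23 (11.146.136.0 - 11.146.137.255) does not contain 11.146.138.147
  11.146.144.0/20 (11.146.144.0 - 11.146.159.255) does not contain 11.146.138.147
  15.146.128.0/19 (15.146.128.0 - 15.146.159.255) does not contain 11.146.138.147
  11.146.192.0/19 (11.146.192.0 - 11.146.223.255) does not contain 11.146.138.147
Longest matching prefix is /17 -> next hop 79.209.85.176.

79.209.85.176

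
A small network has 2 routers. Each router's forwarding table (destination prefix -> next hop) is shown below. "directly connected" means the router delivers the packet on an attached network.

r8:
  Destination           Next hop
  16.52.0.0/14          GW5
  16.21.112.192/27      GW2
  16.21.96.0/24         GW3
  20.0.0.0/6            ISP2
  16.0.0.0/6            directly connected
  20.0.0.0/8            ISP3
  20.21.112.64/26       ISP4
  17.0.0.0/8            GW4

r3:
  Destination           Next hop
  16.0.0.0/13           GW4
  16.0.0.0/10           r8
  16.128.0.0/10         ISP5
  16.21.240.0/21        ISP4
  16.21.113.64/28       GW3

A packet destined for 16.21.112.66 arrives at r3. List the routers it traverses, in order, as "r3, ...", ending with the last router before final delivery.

At r3: longest match for 16.21.112.66 is 16.0.0.0/10 -> r8
At r8: longest match for 16.21.112.66 is 16.0.0.0/6 -> directly connected

r3, r8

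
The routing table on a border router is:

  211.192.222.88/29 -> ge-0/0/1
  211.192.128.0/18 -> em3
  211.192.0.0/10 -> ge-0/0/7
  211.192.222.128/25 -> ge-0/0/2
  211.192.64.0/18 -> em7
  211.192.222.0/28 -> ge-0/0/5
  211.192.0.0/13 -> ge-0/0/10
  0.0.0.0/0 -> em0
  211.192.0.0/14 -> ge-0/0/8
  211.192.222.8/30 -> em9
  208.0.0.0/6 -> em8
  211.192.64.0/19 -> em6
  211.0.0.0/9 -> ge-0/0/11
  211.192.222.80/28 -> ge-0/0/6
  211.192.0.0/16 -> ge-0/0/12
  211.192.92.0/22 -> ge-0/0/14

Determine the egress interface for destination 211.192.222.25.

ge-0/0/12

Routes whose prefix contains 211.192.222.25:
  0.0.0.0/0 (default, matches everything) -> em0
  208.0.0.0/6 (208.0.0.0 - 211.255.255.255) -> em8
  211.192.0.0/10 (211.192.0.0 - 211.255.255.255) -> ge-0/0/7
  211.192.0.0/13 (211.192.0.0 - 211.199.255.255) -> ge-0/0/10
  211.192.0.0/14 (211.192.0.0 - 211.195.255.255) -> ge-0/0/8
  211.192.0.0/16 (211.192.0.0 - 211.192.255.255) -> ge-0/0/12
More-specific entries that do NOT match:
  211.192.222.8/30 (211.192.222.8 - 211.192.222.11) does not contain 211.192.222.25
  211.192.222.88/29 (211.192.222.88 - 211.192.222.95) does not contain 211.192.222.25
  211.192.222.0/28 (211.192.222.0 - 211.192.222.15) does not contain 211.192.222.25
  211.192.222.80/28 (211.192.222.80 - 211.192.222.95) does not contain 211.192.222.25
  211.192.222.128/25 (211.192.222.128 - 211.192.222.255) does not contain 211.192.222.25
  211.192.92.0/22 (211.192.92.0 - 211.192.95.255) does not contain 211.192.222.25
  211.192.64.0/19 (211.192.64.0 - 211.192.95.255) does not contain 211.192.222.25
  211.192.128.0/18 (211.192.128.0 - 211.192.191.255) does not contain 211.192.222.25
  211.192.64.0/18 (211.192.64.0 - 211.192.127.255) does not contain 211.192.222.25
Longest matching prefix is /16 -> interface ge-0/0/12.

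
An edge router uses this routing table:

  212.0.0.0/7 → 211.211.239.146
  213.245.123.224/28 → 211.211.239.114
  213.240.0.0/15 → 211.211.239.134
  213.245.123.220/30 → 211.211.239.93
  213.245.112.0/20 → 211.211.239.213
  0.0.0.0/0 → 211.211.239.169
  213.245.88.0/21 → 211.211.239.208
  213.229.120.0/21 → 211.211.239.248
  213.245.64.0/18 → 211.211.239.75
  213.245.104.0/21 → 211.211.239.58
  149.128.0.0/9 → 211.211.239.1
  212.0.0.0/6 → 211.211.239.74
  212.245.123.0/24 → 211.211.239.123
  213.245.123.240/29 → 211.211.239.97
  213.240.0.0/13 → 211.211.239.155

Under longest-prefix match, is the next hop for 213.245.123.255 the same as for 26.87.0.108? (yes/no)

no

213.245.123.255: longest match 213.245.112.0/20 -> 211.211.239.213
26.87.0.108: longest match 0.0.0.0/0 -> 211.211.239.169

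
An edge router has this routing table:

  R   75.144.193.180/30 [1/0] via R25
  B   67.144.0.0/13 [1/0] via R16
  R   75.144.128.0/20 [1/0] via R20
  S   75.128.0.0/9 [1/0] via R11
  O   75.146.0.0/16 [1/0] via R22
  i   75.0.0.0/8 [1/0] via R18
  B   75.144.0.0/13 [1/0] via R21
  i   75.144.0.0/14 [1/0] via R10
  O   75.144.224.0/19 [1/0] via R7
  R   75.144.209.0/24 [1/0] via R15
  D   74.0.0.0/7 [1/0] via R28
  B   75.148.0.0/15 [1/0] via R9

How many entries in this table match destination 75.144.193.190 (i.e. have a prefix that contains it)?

Prefixes containing 75.144.193.190:
  74.0.0.0/7 (74.0.0.0 - 75.255.255.255)
  75.0.0.0/8 (75.0.0.0 - 75.255.255.255)
  75.128.0.0/9 (75.128.0.0 - 75.255.255.255)
  75.144.0.0/13 (75.144.0.0 - 75.151.255.255)
  75.144.0.0/14 (75.144.0.0 - 75.147.255.255)
Total matching entries: 5.

5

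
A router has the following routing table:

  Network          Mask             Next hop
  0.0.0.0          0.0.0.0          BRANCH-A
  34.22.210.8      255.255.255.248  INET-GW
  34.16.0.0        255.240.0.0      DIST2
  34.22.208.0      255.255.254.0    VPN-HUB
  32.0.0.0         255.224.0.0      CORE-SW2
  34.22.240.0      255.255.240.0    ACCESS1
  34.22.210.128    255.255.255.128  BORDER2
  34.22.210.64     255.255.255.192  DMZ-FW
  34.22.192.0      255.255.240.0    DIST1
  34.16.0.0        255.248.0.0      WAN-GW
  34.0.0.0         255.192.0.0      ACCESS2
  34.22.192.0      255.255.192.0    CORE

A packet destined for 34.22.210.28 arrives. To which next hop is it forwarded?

Routes whose prefix contains 34.22.210.28:
  0.0.0.0/0 (default, matches everything) -> BRANCH-A
  34.0.0.0/10 (34.0.0.0 - 34.63.255.255) -> ACCESS2
  34.16.0.0/12 (34.16.0.0 - 34.31.255.255) -> DIST2
  34.16.0.0/13 (34.16.0.0 - 34.23.255.255) -> WAN-GW
  34.22.192.0/18 (34.22.192.0 - 34.22.255.255) -> CORE
More-specific entries that do NOT match:
  34.22.210.8/29 (34.22.210.8 - 34.22.210.15) does not contain 34.22.210.28
  34.22.210.64/26 (34.22.210.64 - 34.22.210.127) does not contain 34.22.210.28
  34.22.210.128/25 (34.22.210.128 - 34.22.210.255) does not contain 34.22.210.28
  34.22.208.0/23 (34.22.208.0 - 34.22.209.255) does not contain 34.22.210.28
  34.22.240.0/20 (34.22.240.0 - 34.22.255.255) does not contain 34.22.210.28
  34.22.192.0/20 (34.22.192.0 - 34.22.207.255) does not contain 34.22.210.28
Longest matching prefix is /18 -> next hop CORE.

CORE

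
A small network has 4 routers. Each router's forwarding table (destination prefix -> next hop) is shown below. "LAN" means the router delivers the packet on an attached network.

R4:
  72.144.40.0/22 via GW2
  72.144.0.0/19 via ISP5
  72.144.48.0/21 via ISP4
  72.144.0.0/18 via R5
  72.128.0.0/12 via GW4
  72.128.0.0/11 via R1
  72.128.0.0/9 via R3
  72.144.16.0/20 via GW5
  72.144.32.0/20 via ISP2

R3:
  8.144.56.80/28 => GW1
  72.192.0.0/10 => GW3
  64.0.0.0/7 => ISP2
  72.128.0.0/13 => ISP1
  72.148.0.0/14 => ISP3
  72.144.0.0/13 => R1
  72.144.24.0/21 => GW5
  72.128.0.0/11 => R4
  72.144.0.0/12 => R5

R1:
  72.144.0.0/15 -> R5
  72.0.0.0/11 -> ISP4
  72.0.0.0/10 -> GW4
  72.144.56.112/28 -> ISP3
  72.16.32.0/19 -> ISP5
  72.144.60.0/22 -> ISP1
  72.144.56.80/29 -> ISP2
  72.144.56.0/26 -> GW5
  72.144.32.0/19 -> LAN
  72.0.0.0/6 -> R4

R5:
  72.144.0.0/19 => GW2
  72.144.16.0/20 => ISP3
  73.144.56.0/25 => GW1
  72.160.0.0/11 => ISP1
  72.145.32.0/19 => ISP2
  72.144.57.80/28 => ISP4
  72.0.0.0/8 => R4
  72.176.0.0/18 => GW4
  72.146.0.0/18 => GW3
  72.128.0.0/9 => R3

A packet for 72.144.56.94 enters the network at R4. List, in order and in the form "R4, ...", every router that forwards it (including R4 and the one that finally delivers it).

At R4: longest match for 72.144.56.94 is 72.144.0.0/18 -> R5
At R5: longest match for 72.144.56.94 is 72.128.0.0/9 -> R3
At R3: longest match for 72.144.56.94 is 72.144.0.0/13 -> R1
At R1: longest match for 72.144.56.94 is 72.144.32.0/19 -> LAN

R4, R5, R3, R1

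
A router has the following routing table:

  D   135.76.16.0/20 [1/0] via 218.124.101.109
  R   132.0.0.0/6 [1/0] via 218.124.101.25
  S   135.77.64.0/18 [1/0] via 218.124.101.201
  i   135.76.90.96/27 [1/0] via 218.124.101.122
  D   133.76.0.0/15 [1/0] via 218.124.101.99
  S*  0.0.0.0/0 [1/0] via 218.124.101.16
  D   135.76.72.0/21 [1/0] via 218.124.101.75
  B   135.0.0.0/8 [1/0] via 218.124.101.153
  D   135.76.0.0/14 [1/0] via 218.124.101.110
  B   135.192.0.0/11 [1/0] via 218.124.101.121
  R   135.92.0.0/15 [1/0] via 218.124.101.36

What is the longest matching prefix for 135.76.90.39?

Entries matching 135.76.90.39:
  0.0.0.0/0 (default, matches everything)
  132.0.0.0/6 (132.0.0.0 - 135.255.255.255)
  135.0.0.0/8 (135.0.0.0 - 135.255.255.255)
  135.76.0.0/14 (135.76.0.0 - 135.79.255.255)
Most specific is 135.76.0.0/14.

135.76.0.0/14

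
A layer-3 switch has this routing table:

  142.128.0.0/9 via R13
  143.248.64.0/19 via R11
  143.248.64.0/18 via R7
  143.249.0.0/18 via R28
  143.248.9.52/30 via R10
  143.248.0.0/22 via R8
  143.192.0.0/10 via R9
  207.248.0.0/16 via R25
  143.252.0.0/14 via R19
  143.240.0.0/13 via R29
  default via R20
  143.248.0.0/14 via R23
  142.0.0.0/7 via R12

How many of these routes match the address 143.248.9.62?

Prefixes containing 143.248.9.62:
  0.0.0.0/0 (default, matches everything)
  142.0.0.0/7 (142.0.0.0 - 143.255.255.255)
  143.192.0.0/10 (143.192.0.0 - 143.255.255.255)
  143.248.0.0/14 (143.248.0.0 - 143.251.255.255)
Total matching entries: 4.

4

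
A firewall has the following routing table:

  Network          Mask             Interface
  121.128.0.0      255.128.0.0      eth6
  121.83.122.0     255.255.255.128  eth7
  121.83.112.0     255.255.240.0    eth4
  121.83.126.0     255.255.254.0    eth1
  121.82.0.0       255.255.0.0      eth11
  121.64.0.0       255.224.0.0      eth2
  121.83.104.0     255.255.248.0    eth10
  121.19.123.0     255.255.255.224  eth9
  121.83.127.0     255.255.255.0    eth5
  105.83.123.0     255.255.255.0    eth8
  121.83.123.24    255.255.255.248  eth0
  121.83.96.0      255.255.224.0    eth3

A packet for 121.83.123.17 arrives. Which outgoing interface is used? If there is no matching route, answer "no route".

Routes whose prefix contains 121.83.123.17:
  121.64.0.0/11 (121.64.0.0 - 121.95.255.255) -> eth2
  121.83.96.0/19 (121.83.96.0 - 121.83.127.255) -> eth3
  121.83.112.0/20 (121.83.112.0 - 121.83.127.255) -> eth4
More-specific entries that do NOT match:
  121.83.123.24/29 (121.83.123.24 - 121.83.123.31) does not contain 121.83.123.17
  121.19.123.0/27 (121.19.123.0 - 121.19.123.31) does not contain 121.83.123.17
  121.83.122.0/25 (121.83.122.0 - 121.83.122.127) does not contain 121.83.123.17
  121.83.127.0/24 (121.83.127.0 - 121.83.127.255) does not contain 121.83.123.17
  105.83.123.0/24 (105.83.123.0 - 105.83.123.255) does not contain 121.83.123.17
  121.83.126.0/23 (121.83.126.0 - 121.83.127.255) does not contain 121.83.123.17
  121.83.104.0/21 (121.83.104.0 - 121.83.111.255) does not contain 121.83.123.17
Longest matching prefix is /20 -> interface eth4.

eth4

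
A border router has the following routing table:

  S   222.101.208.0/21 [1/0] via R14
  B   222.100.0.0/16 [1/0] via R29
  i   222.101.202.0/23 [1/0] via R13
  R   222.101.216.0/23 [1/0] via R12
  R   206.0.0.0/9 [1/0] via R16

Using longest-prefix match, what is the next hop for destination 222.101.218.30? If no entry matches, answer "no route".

no route

No entry's prefix contains 222.101.218.30; there is no default route.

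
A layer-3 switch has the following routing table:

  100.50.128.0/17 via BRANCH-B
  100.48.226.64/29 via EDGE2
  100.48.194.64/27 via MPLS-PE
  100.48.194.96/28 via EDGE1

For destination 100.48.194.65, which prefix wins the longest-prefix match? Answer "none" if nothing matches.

100.48.194.64/27

Entries matching 100.48.194.65:
  100.48.194.64/27 (100.48.194.64 - 100.48.194.95)
Most specific is 100.48.194.64/27.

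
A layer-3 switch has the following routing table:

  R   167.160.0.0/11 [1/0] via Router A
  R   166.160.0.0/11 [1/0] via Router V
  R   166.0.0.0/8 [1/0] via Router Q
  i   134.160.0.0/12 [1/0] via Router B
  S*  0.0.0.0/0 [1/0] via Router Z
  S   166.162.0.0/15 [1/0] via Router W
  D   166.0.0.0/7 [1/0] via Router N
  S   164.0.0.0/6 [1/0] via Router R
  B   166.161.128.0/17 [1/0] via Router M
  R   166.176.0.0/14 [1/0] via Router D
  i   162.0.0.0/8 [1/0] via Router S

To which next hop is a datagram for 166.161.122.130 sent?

Router V

Routes whose prefix contains 166.161.122.130:
  0.0.0.0/0 (default, matches everything) -> Router Z
  164.0.0.0/6 (164.0.0.0 - 167.255.255.255) -> Router R
  166.0.0.0/7 (166.0.0.0 - 167.255.255.255) -> Router N
  166.0.0.0/8 (166.0.0.0 - 166.255.255.255) -> Router Q
  166.160.0.0/11 (166.160.0.0 - 166.191.255.255) -> Router V
More-specific entries that do NOT match:
  166.161.128.0/17 (166.161.128.0 - 166.161.255.255) does not contain 166.161.122.130
  166.162.0.0/15 (166.162.0.0 - 166.163.255.255) does not contain 166.161.122.130
  166.176.0.0/14 (166.176.0.0 - 166.179.255.255) does not contain 166.161.122.130
  134.160.0.0/12 (134.160.0.0 - 134.175.255.255) does not contain 166.161.122.130
Longest matching prefix is /11 -> next hop Router V.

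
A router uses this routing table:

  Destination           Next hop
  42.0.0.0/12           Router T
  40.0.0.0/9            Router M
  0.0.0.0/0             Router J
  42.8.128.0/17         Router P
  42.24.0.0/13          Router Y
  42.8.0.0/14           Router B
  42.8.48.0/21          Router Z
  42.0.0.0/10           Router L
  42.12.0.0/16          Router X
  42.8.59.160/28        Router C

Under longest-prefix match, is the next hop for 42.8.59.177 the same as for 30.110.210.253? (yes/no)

no

42.8.59.177: longest match 42.8.0.0/14 -> Router B
30.110.210.253: longest match 0.0.0.0/0 -> Router J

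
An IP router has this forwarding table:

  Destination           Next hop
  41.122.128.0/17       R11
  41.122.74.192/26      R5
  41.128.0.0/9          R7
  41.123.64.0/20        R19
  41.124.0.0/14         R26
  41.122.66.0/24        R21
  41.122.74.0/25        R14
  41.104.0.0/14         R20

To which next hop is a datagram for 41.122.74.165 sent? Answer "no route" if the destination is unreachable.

no route

No entry's prefix contains 41.122.74.165; there is no default route.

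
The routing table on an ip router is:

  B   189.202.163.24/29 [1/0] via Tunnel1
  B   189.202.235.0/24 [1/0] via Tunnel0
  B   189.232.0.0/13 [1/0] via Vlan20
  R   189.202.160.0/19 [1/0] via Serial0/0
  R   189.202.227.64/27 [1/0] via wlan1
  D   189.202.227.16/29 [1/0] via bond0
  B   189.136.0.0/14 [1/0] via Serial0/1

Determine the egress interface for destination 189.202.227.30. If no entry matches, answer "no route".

no route

No entry's prefix contains 189.202.227.30; there is no default route.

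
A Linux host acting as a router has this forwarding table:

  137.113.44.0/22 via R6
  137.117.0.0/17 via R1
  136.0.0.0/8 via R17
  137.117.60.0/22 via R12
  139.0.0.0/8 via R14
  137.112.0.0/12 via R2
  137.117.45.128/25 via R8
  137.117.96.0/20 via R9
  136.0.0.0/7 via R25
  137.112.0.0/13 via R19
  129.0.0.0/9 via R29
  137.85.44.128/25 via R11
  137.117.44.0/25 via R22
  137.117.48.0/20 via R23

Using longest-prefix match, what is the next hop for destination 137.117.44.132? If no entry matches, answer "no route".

Routes whose prefix contains 137.117.44.132:
  136.0.0.0/7 (136.0.0.0 - 137.255.255.255) -> R25
  137.112.0.0/12 (137.112.0.0 - 137.127.255.255) -> R2
  137.112.0.0/13 (137.112.0.0 - 137.119.255.255) -> R19
  137.117.0.0/17 (137.117.0.0 - 137.117.127.255) -> R1
More-specific entries that do NOT match:
  137.117.45.128/25 (137.117.45.128 - 137.117.45.255) does not contain 137.117.44.132
  137.85.44.128/25 (137.85.44.128 - 137.85.44.255) does not contain 137.117.44.132
  137.117.44.0/25 (137.117.44.0 - 137.117.44.127) does not contain 137.117.44.132
  137.113.44.0/22 (137.113.44.0 - 137.113.47.255) does not contain 137.117.44.132
  137.117.60.0/22 (137.117.60.0 - 137.117.63.255) does not contain 137.117.44.132
  137.117.96.0/20 (137.117.96.0 - 137.117.111.255) does not contain 137.117.44.132
  137.117.48.0/20 (137.117.48.0 - 137.117.63.255) does not contain 137.117.44.132
Longest matching prefix is /17 -> next hop R1.

R1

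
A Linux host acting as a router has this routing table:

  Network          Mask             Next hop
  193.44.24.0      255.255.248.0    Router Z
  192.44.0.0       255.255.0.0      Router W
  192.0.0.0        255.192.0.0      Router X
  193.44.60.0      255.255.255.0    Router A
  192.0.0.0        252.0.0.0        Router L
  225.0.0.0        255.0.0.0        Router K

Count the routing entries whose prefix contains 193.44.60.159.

Prefixes containing 193.44.60.159:
  192.0.0.0/6 (192.0.0.0 - 195.255.255.255)
  193.44.60.0/24 (193.44.60.0 - 193.44.60.255)
Total matching entries: 2.

2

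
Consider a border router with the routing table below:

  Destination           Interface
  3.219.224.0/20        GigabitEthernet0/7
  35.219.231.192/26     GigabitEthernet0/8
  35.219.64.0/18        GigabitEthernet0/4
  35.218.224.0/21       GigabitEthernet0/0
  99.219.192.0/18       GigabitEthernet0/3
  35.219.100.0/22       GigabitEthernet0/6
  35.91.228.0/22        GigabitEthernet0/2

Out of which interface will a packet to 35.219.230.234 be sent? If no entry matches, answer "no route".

No entry's prefix contains 35.219.230.234; there is no default route.

no route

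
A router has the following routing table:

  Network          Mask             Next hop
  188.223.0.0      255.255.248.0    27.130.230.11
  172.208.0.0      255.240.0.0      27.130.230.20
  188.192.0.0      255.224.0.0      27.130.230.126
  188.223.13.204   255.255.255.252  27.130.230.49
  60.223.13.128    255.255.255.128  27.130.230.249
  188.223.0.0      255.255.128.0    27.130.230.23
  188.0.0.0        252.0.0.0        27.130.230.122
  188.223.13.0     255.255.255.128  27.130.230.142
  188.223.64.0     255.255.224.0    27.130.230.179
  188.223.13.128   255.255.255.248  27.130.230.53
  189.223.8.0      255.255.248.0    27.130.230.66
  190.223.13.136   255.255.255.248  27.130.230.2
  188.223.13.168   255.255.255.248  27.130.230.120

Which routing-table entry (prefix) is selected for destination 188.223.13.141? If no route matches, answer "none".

188.223.0.0/17

Entries matching 188.223.13.141:
  188.0.0.0/6 (188.0.0.0 - 191.255.255.255)
  188.192.0.0/11 (188.192.0.0 - 188.223.255.255)
  188.223.0.0/17 (188.223.0.0 - 188.223.127.255)
Most specific is 188.223.0.0/17.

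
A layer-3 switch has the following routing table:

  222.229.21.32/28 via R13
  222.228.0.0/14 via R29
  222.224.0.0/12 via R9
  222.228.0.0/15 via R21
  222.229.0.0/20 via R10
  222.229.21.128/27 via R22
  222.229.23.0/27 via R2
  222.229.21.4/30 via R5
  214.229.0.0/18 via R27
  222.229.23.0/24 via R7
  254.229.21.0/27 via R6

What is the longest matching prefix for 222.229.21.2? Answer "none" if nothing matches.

Entries matching 222.229.21.2:
  222.224.0.0/12 (222.224.0.0 - 222.239.255.255)
  222.228.0.0/14 (222.228.0.0 - 222.231.255.255)
  222.228.0.0/15 (222.228.0.0 - 222.229.255.255)
Most specific is 222.228.0.0/15.

222.228.0.0/15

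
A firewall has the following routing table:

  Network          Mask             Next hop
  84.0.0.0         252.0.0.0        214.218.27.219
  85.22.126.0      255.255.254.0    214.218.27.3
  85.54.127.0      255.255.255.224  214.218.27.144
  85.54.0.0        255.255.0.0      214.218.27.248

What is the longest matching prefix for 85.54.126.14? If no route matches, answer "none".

85.54.0.0/16

Entries matching 85.54.126.14:
  84.0.0.0/6 (84.0.0.0 - 87.255.255.255)
  85.54.0.0/16 (85.54.0.0 - 85.54.255.255)
Most specific is 85.54.0.0/16.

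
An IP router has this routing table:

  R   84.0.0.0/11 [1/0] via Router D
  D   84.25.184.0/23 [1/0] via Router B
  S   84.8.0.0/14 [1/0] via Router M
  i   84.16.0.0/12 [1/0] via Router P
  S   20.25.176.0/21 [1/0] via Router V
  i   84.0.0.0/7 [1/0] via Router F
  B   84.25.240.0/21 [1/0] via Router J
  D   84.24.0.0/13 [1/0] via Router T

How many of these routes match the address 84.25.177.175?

4

Prefixes containing 84.25.177.175:
  84.0.0.0/7 (84.0.0.0 - 85.255.255.255)
  84.0.0.0/11 (84.0.0.0 - 84.31.255.255)
  84.16.0.0/12 (84.16.0.0 - 84.31.255.255)
  84.24.0.0/13 (84.24.0.0 - 84.31.255.255)
Total matching entries: 4.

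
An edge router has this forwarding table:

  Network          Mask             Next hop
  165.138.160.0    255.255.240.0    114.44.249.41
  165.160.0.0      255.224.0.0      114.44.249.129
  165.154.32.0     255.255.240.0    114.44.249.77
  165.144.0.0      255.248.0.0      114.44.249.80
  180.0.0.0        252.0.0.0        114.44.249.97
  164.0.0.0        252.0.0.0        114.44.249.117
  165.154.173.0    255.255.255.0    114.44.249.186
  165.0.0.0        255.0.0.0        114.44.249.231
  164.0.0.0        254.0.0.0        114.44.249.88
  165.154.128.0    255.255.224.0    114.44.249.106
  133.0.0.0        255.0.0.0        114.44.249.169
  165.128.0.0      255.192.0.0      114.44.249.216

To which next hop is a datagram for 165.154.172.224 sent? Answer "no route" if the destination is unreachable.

114.44.249.216

Routes whose prefix contains 165.154.172.224:
  164.0.0.0/6 (164.0.0.0 - 167.255.255.255) -> 114.44.249.117
  164.0.0.0/7 (164.0.0.0 - 165.255.255.255) -> 114.44.249.88
  165.0.0.0/8 (165.0.0.0 - 165.255.255.255) -> 114.44.249.231
  165.128.0.0/10 (165.128.0.0 - 165.191.255.255) -> 114.44.249.216
More-specific entries that do NOT match:
  165.154.173.0/24 (165.154.173.0 - 165.154.173.255) does not contain 165.154.172.224
  165.138.160.0/20 (165.138.160.0 - 165.138.175.255) does not contain 165.154.172.224
  165.154.32.0/20 (165.154.32.0 - 165.154.47.255) does not contain 165.154.172.224
  165.154.128.0/19 (165.154.128.0 - 165.154.159.255) does not contain 165.154.172.224
  165.144.0.0/13 (165.144.0.0 - 165.151.255.255) does not contain 165.154.172.224
  165.160.0.0/11 (165.160.0.0 - 165.191.255.255) does not contain 165.154.172.224
Longest matching prefix is /10 -> next hop 114.44.249.216.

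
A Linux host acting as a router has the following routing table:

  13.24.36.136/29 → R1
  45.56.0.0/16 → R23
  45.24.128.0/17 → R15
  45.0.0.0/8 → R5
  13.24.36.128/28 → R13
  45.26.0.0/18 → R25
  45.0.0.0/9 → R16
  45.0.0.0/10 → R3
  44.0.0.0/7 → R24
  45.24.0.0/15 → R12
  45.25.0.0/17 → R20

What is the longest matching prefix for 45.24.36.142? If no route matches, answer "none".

Entries matching 45.24.36.142:
  44.0.0.0/7 (44.0.0.0 - 45.255.255.255)
  45.0.0.0/8 (45.0.0.0 - 45.255.255.255)
  45.0.0.0/9 (45.0.0.0 - 45.127.255.255)
  45.0.0.0/10 (45.0.0.0 - 45.63.255.255)
  45.24.0.0/15 (45.24.0.0 - 45.25.255.255)
Most specific is 45.24.0.0/15.

45.24.0.0/15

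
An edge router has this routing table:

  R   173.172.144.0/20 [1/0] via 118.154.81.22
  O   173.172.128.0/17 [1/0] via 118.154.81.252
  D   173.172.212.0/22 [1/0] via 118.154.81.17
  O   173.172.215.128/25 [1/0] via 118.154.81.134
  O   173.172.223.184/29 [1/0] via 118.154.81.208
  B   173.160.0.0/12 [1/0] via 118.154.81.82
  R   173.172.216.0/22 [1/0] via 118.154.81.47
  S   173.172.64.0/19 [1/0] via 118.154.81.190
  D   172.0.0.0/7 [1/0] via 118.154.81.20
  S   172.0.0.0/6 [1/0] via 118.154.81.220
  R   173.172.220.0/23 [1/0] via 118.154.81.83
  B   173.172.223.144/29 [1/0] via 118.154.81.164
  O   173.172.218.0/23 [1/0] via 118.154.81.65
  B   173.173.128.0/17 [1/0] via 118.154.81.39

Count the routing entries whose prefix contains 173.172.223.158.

Prefixes containing 173.172.223.158:
  172.0.0.0/6 (172.0.0.0 - 175.255.255.255)
  172.0.0.0/7 (172.0.0.0 - 173.255.255.255)
  173.160.0.0/12 (173.160.0.0 - 173.175.255.255)
  173.172.128.0/17 (173.172.128.0 - 173.172.255.255)
Total matching entries: 4.

4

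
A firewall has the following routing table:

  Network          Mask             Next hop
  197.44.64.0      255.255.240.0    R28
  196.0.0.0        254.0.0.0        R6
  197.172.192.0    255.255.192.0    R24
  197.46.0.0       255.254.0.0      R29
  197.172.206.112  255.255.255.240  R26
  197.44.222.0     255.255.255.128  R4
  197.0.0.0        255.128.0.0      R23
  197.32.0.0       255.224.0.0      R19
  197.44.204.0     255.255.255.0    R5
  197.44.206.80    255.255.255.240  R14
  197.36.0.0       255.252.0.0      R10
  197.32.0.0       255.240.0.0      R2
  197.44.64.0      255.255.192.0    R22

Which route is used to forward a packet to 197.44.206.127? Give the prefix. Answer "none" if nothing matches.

Entries matching 197.44.206.127:
  196.0.0.0/7 (196.0.0.0 - 197.255.255.255)
  197.0.0.0/9 (197.0.0.0 - 197.127.255.255)
  197.32.0.0/11 (197.32.0.0 - 197.63.255.255)
  197.32.0.0/12 (197.32.0.0 - 197.47.255.255)
Most specific is 197.32.0.0/12.

197.32.0.0/12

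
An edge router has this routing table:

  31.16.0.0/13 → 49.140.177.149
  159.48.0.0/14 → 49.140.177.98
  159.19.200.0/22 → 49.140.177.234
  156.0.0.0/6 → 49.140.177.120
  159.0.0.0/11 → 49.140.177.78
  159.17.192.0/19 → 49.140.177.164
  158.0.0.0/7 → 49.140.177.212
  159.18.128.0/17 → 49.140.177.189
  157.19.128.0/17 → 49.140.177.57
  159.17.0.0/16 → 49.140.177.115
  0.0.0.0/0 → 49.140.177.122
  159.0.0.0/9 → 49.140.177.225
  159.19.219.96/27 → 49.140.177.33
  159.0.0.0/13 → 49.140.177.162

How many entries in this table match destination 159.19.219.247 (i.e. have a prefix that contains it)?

Prefixes containing 159.19.219.247:
  0.0.0.0/0 (default, matches everything)
  156.0.0.0/6 (156.0.0.0 - 159.255.255.255)
  158.0.0.0/7 (158.0.0.0 - 159.255.255.255)
  159.0.0.0/9 (159.0.0.0 - 159.127.255.255)
  159.0.0.0/11 (159.0.0.0 - 159.31.255.255)
Total matching entries: 5.

5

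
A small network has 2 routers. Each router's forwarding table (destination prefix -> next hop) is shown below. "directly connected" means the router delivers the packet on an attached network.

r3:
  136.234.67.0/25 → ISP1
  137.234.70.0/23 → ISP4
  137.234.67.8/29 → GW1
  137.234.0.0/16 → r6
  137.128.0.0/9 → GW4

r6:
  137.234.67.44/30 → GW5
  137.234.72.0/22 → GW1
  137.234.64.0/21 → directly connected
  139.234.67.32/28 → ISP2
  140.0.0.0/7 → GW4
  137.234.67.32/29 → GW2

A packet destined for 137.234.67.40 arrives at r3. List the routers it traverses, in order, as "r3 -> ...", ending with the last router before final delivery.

At r3: longest match for 137.234.67.40 is 137.234.0.0/16 -> r6
At r6: longest match for 137.234.67.40 is 137.234.64.0/21 -> directly connected

r3 -> r6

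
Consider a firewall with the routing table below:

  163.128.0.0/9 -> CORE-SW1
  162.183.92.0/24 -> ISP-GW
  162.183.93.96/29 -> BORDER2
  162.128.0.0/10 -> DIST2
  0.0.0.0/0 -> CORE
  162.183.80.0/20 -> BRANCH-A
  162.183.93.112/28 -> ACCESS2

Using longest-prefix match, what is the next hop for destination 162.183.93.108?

Routes whose prefix contains 162.183.93.108:
  0.0.0.0/0 (default, matches everything) -> CORE
  162.128.0.0/10 (162.128.0.0 - 162.191.255.255) -> DIST2
  162.183.80.0/20 (162.183.80.0 - 162.183.95.255) -> BRANCH-A
More-specific entries that do NOT match:
  162.183.93.96/29 (162.183.93.96 - 162.183.93.103) does not contain 162.183.93.108
  162.183.93.112/28 (162.183.93.112 - 162.183.93.127) does not contain 162.183.93.108
  162.183.92.0/24 (162.183.92.0 - 162.183.92.255) does not contain 162.183.93.108
Longest matching prefix is /20 -> next hop BRANCH-A.

BRANCH-A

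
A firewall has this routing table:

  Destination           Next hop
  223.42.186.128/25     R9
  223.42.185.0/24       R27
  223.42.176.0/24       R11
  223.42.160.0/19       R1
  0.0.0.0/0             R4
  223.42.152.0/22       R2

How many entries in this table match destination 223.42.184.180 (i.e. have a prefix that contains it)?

Prefixes containing 223.42.184.180:
  0.0.0.0/0 (default, matches everything)
  223.42.160.0/19 (223.42.160.0 - 223.42.191.255)
Total matching entries: 2.

2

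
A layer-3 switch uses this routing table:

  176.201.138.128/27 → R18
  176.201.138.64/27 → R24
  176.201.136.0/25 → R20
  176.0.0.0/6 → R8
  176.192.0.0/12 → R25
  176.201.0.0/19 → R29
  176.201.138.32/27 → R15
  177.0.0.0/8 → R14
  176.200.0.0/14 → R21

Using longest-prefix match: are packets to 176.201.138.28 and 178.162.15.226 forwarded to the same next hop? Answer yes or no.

no

176.201.138.28: longest match 176.200.0.0/14 -> R21
178.162.15.226: longest match 176.0.0.0/6 -> R8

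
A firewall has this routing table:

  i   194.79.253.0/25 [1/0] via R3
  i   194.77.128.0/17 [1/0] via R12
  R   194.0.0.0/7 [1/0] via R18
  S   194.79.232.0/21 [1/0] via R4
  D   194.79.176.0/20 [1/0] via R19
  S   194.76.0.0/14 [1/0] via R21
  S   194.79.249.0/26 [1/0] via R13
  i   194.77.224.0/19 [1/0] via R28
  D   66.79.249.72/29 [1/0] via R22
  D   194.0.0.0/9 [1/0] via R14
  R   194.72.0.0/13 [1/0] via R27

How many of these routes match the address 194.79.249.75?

Prefixes containing 194.79.249.75:
  194.0.0.0/7 (194.0.0.0 - 195.255.255.255)
  194.0.0.0/9 (194.0.0.0 - 194.127.255.255)
  194.72.0.0/13 (194.72.0.0 - 194.79.255.255)
  194.76.0.0/14 (194.76.0.0 - 194.79.255.255)
Total matching entries: 4.

4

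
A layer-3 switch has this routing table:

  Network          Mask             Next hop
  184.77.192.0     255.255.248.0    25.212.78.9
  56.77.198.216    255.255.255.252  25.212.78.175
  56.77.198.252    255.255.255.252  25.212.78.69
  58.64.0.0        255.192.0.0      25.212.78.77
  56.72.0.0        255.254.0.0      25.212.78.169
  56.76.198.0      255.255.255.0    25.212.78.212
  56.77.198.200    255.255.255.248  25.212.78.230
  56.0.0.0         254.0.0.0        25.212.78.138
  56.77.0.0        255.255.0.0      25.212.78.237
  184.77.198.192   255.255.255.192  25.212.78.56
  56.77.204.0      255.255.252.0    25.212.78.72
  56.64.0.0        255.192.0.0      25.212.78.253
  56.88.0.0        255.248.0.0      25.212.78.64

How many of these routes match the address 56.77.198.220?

3

Prefixes containing 56.77.198.220:
  56.0.0.0/7 (56.0.0.0 - 57.255.255.255)
  56.64.0.0/10 (56.64.0.0 - 56.127.255.255)
  56.77.0.0/16 (56.77.0.0 - 56.77.255.255)
Total matching entries: 3.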